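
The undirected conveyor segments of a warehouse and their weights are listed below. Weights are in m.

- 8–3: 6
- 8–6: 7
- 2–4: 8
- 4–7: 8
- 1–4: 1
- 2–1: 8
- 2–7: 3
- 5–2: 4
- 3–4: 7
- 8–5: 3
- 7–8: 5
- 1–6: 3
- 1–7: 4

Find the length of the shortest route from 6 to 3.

Candidate routes:
6–1–4–3: 3+1+7 = 11
6–8–3: 7+6 = 13
6–1–7–8–3: 3+4+5+6 = 18
The minimum is 11 m via 6–1–4–3.

11 m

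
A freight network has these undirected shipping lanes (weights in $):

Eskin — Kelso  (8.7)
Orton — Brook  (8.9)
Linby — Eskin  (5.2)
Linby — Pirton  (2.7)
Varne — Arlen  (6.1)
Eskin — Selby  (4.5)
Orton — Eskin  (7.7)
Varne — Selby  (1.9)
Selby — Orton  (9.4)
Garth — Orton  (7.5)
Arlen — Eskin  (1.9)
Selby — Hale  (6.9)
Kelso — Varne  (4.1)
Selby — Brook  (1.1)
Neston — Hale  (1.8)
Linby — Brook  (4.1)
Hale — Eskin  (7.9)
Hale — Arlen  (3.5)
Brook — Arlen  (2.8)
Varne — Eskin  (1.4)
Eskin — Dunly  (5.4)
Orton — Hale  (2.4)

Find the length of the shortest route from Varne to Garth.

Compare a few routes:
Varne → Eskin → Orton → Garth: 1.4+7.7+7.5 = 16.6
Varne → Selby → Hale → Orton → Garth: 1.9+6.9+2.4+7.5 = 18.7
Varne → Eskin → Arlen → Hale → Orton → Garth: 1.4+1.9+3.5+2.4+7.5 = 16.7
Varne → Selby → Orton → Garth: 1.9+9.4+7.5 = 18.8
The minimum is $16.6 via Varne → Eskin → Orton → Garth.

$16.6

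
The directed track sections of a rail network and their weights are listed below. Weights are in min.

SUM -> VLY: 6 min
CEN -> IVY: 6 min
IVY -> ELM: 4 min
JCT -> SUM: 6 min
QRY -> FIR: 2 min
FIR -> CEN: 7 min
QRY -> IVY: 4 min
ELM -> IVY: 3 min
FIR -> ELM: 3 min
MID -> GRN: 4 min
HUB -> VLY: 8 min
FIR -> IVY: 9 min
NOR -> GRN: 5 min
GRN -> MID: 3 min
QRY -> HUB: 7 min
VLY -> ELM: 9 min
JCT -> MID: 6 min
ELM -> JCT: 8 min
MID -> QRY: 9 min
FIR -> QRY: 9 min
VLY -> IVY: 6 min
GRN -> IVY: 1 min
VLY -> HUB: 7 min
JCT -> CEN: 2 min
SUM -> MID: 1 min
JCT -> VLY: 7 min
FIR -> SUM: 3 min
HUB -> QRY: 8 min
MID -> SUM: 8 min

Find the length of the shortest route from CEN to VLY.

Enumerating some paths:
CEN - IVY - ELM - JCT - MID - SUM - VLY: 6+4+8+6+8+6 = 38
CEN - IVY - ELM - JCT - SUM - VLY: 6+4+8+6+6 = 30
CEN - IVY - ELM - JCT - VLY: 6+4+8+7 = 25
The minimum is 25 min via CEN - IVY - ELM - JCT - VLY.

25 min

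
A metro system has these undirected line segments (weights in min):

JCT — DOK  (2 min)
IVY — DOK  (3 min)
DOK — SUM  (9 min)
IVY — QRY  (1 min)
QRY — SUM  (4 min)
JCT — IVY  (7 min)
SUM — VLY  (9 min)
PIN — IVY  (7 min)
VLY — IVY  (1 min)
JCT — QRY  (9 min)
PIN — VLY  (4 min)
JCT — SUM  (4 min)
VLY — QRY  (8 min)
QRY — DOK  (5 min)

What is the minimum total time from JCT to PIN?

Settle nodes by increasing distance from JCT:
JCT: 0
DOK: 2  (via JCT)
SUM: 4  (via JCT)
IVY: 5  (via DOK)
VLY: 6  (via IVY)
QRY: 6  (via IVY)
PIN: 10  (via VLY)
Shortest route: JCT–DOK–IVY–VLY–PIN = 10 min.

10 min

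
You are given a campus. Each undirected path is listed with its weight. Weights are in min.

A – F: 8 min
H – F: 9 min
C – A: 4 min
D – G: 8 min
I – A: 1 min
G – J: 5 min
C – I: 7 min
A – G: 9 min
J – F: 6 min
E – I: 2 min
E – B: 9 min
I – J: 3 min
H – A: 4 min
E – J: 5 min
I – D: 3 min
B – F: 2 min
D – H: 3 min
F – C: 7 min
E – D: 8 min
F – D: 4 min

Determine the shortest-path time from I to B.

9 min

Compare a few routes:
I–A–F–B: 1+8+2 = 11
I–D–F–B: 3+4+2 = 9
I–J–F–B: 3+6+2 = 11
I–E–B: 2+9 = 11
Cheapest is I–D–F–B at 9 min.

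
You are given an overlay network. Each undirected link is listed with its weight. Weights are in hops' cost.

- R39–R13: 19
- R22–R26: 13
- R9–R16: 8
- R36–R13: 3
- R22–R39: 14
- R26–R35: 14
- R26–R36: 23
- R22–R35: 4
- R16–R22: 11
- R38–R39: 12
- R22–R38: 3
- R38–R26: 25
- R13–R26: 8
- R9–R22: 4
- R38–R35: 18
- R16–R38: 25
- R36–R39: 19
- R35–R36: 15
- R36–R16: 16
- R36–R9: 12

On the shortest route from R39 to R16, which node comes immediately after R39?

R22

Enumerating some paths:
R39 → R38 → R22 → R16: 12+3+11 = 26
R39 → R22 → R9 → R16: 14+4+8 = 26
R39 → R22 → R16: 14+11 = 25
R39 → R38 → R22 → R9 → R16: 12+3+4+8 = 27
The minimum is 25 hops' cost via R39 → R22 → R16.
So from R39 the first move is to R22.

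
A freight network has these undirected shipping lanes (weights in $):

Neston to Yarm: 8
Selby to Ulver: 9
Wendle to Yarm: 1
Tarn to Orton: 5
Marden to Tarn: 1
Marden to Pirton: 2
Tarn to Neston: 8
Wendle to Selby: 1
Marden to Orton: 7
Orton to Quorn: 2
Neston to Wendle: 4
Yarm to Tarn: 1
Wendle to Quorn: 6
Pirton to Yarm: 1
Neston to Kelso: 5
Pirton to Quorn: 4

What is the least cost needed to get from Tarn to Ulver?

Settle nodes by increasing distance from Tarn:
Tarn: 0
Marden: 1  (via Tarn)
Yarm: 1  (via Tarn)
Wendle: 2  (via Yarm)
Pirton: 2  (via Yarm)
Selby: 3  (via Wendle)
Orton: 5  (via Tarn)
Neston: 6  (via Wendle)
Quorn: 6  (via Pirton)
Kelso: 11  (via Neston)
Ulver: 12  (via Selby)
Shortest route: Tarn–Yarm–Wendle–Selby–Ulver = $12.

$12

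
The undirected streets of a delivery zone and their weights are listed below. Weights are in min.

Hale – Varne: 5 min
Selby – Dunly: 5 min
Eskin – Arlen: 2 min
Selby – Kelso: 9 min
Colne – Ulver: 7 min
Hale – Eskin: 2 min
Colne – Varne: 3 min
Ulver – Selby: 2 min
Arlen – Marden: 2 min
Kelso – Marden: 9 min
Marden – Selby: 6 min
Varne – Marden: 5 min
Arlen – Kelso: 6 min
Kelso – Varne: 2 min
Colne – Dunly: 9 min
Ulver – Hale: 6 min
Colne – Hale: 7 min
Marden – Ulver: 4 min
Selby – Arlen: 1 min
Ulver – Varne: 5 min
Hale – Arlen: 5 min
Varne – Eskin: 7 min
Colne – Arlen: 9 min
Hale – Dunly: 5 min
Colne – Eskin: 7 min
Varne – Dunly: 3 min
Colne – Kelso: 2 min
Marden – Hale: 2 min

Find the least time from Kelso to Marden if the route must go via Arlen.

8 min

Shortest Kelso→Arlen: Kelso → Arlen = 6
Shortest Arlen→Marden: Arlen → Marden = 2
Total via Arlen: 6 + 2 = 8 min.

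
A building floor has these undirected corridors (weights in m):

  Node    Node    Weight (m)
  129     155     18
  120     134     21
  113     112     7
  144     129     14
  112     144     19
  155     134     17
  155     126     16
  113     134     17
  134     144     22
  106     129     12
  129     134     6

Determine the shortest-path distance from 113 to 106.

Settle nodes by increasing distance from 113:
113: 0
112: 7  (via 113)
134: 17  (via 113)
129: 23  (via 134)
144: 26  (via 112)
155: 34  (via 134)
106: 35  (via 129)
Shortest route: 113–134–129–106 = 35 m.

35 m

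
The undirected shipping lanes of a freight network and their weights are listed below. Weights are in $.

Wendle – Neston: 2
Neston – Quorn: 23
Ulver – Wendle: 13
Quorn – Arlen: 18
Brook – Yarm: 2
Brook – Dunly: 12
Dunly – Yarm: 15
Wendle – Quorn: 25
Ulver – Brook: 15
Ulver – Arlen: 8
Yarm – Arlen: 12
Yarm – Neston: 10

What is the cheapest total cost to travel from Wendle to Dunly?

$26

Enumerating some paths:
Wendle - Ulver - Brook - Dunly: 13+15+12 = 40
Wendle - Neston - Yarm - Dunly: 2+10+15 = 27
Wendle - Neston - Yarm - Brook - Dunly: 2+10+2+12 = 26
The minimum is $26 via Wendle - Neston - Yarm - Brook - Dunly.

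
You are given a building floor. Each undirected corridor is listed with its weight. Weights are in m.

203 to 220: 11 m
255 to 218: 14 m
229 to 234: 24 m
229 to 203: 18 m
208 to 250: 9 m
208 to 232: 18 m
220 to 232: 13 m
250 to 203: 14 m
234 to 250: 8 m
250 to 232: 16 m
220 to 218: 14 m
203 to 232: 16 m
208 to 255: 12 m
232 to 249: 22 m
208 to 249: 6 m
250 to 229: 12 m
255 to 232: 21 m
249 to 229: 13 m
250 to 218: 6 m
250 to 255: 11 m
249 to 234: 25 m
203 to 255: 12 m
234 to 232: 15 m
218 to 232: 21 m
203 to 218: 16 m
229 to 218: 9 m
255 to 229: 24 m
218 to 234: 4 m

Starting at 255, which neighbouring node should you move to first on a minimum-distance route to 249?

Enumerating some paths:
255 → 250 → 208 → 249: 11+9+6 = 26
255 → 218 → 250 → 208 → 249: 14+6+9+6 = 35
255 → 218 → 229 → 249: 14+9+13 = 36
255 → 208 → 249: 12+6 = 18
The minimum is 18 m via 255 → 208 → 249.
So from 255 the first move is to 208.

208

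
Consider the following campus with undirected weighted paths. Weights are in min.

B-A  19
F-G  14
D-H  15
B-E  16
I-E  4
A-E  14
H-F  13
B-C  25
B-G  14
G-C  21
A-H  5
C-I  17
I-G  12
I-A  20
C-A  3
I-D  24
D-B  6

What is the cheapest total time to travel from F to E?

30 min

Running Dijkstra from F:
F: 0
H: 13  (via F)
G: 14  (via F)
A: 18  (via H)
C: 21  (via A)
I: 26  (via G)
B: 28  (via G)
D: 28  (via H)
E: 30  (via I)
Shortest route: F–G–I–E = 30 min.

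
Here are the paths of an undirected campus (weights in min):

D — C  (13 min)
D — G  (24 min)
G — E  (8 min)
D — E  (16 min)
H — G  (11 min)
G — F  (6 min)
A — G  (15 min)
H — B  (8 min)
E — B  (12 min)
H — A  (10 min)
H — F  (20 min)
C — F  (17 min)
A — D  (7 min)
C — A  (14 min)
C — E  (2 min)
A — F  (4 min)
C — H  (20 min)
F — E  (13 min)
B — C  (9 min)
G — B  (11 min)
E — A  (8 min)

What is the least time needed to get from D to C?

Compare a few routes:
D - C: 13 = 13
D - A - E - C: 7+8+2 = 17
Cheapest is D - C at 13 min.

13 min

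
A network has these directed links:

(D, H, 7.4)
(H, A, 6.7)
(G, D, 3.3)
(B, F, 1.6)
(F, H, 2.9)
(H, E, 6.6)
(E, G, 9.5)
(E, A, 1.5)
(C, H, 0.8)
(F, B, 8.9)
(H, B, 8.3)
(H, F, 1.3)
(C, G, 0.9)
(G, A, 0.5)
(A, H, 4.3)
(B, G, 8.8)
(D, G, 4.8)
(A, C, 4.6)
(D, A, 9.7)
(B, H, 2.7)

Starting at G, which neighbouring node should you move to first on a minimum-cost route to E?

Enumerating some paths:
G → D → H → E: 3.3+7.4+6.6 = 17.3
G → A → H → E: 0.5+4.3+6.6 = 11.4
G → D → A → H → E: 3.3+9.7+4.3+6.6 = 23.9
G → A → C → H → E: 0.5+4.6+0.8+6.6 = 12.5
Cheapest is G → A → H → E at 11.4.
So from G the first move is to A.

A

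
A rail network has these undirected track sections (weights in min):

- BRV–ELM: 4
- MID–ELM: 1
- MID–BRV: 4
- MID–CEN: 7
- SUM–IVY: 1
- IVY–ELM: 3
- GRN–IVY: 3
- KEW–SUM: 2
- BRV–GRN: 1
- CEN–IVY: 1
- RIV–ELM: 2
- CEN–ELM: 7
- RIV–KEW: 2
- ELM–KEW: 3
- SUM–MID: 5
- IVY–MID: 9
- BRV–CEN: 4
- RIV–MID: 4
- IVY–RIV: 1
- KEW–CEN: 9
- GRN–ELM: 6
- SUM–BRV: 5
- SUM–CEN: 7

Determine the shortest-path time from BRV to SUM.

5 min

Settle nodes by increasing distance from BRV:
BRV: 0
GRN: 1  (via BRV)
MID: 4  (via BRV)
CEN: 4  (via BRV)
ELM: 4  (via BRV)
IVY: 4  (via GRN)
SUM: 5  (via BRV)
Shortest route: BRV → SUM = 5 min.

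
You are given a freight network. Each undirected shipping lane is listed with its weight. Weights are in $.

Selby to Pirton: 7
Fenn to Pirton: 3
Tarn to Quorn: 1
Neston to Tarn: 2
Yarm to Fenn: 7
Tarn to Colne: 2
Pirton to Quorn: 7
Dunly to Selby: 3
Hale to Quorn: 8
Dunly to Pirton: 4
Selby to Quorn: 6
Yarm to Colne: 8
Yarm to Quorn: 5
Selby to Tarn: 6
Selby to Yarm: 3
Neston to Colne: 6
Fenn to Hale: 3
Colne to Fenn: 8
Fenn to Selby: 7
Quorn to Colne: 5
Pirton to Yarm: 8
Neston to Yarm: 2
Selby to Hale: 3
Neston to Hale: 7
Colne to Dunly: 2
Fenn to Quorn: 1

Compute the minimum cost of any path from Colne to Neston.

$4

Enumerating some paths:
Colne → Tarn → Neston: 2+2 = 4
Colne → Neston: 6 = 6
The minimum is $4 via Colne → Tarn → Neston.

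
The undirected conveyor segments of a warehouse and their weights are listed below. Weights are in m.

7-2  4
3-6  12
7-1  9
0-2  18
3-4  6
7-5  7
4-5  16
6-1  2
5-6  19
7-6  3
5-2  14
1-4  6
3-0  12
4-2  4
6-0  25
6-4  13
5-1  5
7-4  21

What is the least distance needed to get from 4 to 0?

Candidate routes:
4 - 1 - 6 - 7 - 2 - 0: 6+2+3+4+18 = 33
4 - 1 - 6 - 3 - 0: 6+2+12+12 = 32
4 - 2 - 0: 4+18 = 22
4 - 3 - 0: 6+12 = 18
The minimum is 18 m via 4 - 3 - 0.

18 m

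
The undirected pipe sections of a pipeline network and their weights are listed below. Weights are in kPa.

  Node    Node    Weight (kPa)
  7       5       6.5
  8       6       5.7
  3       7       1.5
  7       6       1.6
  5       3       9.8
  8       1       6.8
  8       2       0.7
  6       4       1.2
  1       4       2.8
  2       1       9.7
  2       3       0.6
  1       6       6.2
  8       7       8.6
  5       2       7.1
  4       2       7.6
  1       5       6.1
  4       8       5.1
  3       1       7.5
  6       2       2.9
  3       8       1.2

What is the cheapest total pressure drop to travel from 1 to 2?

6.9 kPa

Compare a few routes:
1 → 8 → 2: 6.8+0.7 = 7.5
1 → 4 → 6 → 2: 2.8+1.2+2.9 = 6.9
The minimum is 6.9 kPa via 1 → 4 → 6 → 2.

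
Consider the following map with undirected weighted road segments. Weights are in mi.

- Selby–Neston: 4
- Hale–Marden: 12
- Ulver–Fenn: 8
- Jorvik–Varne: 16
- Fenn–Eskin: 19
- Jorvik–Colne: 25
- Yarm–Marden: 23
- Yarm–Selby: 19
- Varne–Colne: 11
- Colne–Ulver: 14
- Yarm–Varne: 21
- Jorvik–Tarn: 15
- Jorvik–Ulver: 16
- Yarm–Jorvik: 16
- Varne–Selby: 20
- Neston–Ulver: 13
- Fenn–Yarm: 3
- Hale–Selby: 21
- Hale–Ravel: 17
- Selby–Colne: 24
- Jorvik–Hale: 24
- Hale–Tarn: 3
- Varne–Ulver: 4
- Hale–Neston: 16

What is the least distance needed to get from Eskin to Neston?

Compare a few routes:
Eskin - Fenn - Ulver - Neston: 19+8+13 = 40
Eskin - Fenn - Yarm - Varne - Ulver - Neston: 19+3+21+4+13 = 60
Eskin - Fenn - Yarm - Selby - Neston: 19+3+19+4 = 45
Eskin - Fenn - Ulver - Varne - Selby - Neston: 19+8+4+20+4 = 55
Cheapest is Eskin - Fenn - Ulver - Neston at 40 mi.

40 mi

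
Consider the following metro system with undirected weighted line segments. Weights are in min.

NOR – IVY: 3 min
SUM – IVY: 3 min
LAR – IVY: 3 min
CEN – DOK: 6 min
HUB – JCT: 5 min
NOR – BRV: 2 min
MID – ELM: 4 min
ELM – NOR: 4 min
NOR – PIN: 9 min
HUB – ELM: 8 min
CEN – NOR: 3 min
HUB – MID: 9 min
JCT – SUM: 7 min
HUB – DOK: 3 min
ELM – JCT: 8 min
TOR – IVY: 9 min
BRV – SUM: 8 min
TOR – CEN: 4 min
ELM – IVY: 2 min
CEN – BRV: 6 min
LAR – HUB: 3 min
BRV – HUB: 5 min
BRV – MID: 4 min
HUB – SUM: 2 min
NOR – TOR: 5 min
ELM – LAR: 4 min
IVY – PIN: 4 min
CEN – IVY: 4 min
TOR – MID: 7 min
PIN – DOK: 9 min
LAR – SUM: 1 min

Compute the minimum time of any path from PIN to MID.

10 min

Running Dijkstra from PIN:
PIN: 0
IVY: 4  (via PIN)
ELM: 6  (via IVY)
NOR: 7  (via IVY)
SUM: 7  (via IVY)
LAR: 7  (via IVY)
CEN: 8  (via IVY)
BRV: 9  (via NOR)
HUB: 9  (via SUM)
DOK: 9  (via PIN)
MID: 10  (via ELM)
Shortest route: PIN → IVY → ELM → MID = 10 min.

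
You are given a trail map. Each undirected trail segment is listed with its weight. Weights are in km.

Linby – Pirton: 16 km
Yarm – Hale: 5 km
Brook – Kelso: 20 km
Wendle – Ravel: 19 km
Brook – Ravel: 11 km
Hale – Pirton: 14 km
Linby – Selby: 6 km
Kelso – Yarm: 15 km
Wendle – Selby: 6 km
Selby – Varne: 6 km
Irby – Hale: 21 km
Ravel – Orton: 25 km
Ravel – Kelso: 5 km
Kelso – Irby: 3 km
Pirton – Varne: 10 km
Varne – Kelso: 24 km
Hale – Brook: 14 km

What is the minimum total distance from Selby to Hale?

30 km

Candidate routes:
Selby → Linby → Pirton → Hale: 6+16+14 = 36
Selby → Varne → Kelso → Yarm → Hale: 6+24+15+5 = 50
Selby → Varne → Pirton → Hale: 6+10+14 = 30
Selby → Wendle → Ravel → Brook → Hale: 6+19+11+14 = 50
Cheapest is Selby → Varne → Pirton → Hale at 30 km.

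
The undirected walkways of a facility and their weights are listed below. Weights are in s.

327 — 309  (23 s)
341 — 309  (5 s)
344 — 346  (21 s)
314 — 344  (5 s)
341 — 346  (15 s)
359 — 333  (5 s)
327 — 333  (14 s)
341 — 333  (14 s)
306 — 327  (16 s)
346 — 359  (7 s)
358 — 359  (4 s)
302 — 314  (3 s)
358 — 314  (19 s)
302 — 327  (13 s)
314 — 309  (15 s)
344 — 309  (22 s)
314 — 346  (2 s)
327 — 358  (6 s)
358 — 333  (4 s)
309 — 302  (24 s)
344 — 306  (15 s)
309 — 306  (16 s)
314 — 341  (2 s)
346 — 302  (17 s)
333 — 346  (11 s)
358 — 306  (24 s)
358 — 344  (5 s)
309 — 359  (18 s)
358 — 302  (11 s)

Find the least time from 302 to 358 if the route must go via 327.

Best 302 to 327: 302–327 costing 13
Shortest 327→358: 327–358 = 6
Total via 327: 13 + 6 = 19 s.

19 s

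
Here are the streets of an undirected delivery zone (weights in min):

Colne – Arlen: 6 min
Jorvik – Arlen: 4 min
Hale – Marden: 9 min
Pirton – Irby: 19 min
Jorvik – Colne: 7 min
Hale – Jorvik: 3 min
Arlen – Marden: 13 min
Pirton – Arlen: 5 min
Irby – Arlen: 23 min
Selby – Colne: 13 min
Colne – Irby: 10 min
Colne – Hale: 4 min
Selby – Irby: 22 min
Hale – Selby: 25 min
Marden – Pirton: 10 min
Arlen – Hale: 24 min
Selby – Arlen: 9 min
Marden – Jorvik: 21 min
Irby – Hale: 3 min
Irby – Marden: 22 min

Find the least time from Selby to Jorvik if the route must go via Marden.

34 min

Best Selby to Marden: Selby–Arlen–Marden costing 22
Shortest Marden→Jorvik: Marden–Hale–Jorvik = 12
Total via Marden: 22 + 12 = 34 min.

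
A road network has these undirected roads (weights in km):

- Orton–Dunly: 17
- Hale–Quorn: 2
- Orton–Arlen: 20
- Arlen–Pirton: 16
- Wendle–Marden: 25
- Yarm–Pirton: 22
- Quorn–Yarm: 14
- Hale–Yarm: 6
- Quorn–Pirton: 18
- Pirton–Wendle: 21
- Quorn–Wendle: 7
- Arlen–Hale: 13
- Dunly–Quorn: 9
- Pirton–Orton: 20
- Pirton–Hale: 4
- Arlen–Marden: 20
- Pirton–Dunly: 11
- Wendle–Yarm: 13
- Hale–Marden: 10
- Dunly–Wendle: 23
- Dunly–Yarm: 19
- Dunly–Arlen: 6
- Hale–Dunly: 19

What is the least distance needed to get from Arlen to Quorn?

Running Dijkstra from Arlen:
Arlen: 0
Dunly: 6  (via Arlen)
Hale: 13  (via Arlen)
Quorn: 15  (via Dunly)
Shortest route: Arlen → Dunly → Quorn = 15 km.

15 km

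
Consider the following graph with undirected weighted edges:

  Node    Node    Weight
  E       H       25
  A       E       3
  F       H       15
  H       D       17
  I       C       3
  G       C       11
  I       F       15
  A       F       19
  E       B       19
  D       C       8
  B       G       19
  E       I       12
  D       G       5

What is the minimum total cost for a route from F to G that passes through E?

Shortest F→E: F → A → E = 22
Shortest E→G: E → I → C → G = 26
Total via E: 22 + 26 = 48.

48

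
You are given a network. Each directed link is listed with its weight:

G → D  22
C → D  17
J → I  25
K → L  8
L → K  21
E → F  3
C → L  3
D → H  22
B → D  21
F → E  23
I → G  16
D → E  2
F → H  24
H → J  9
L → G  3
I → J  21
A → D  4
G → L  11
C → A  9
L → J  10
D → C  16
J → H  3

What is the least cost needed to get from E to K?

109

Running Dijkstra from E:
E: 0
F: 3  (via E)
H: 27  (via F)
J: 36  (via H)
I: 61  (via J)
G: 77  (via I)
L: 88  (via G)
D: 99  (via G)
K: 109  (via L)
Shortest route: E → F → H → J → I → G → L → K = 109.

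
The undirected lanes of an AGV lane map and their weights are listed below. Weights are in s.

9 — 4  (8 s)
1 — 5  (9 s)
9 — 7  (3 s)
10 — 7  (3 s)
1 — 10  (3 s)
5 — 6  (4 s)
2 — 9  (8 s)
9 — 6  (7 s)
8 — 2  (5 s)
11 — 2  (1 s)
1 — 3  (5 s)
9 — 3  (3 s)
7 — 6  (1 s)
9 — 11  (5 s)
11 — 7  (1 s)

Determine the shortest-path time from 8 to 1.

13 s

Enumerating some paths:
8 → 2 → 11 → 7 → 10 → 1: 5+1+1+3+3 = 13
8 → 2 → 11 → 7 → 9 → 3 → 1: 5+1+1+3+3+5 = 18
The minimum is 13 s via 8 → 2 → 11 → 7 → 10 → 1.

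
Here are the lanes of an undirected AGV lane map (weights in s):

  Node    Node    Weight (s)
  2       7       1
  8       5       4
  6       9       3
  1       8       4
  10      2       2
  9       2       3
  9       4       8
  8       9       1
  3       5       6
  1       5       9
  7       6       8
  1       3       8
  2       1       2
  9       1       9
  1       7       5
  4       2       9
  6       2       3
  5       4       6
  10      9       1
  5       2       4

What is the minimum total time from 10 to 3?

12 s

Candidate routes:
10 → 2 → 1 → 3: 2+2+8 = 12
10 → 9 → 2 → 5 → 3: 1+3+4+6 = 14
10 → 9 → 2 → 1 → 3: 1+3+2+8 = 14
The minimum is 12 s via 10 → 2 → 1 → 3.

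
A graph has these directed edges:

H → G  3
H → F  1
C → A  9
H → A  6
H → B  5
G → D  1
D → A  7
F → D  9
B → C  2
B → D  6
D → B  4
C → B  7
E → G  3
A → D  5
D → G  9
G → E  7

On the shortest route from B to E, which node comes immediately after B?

D

Enumerating some paths:
B → D → G → E: 6+9+7 = 22
B → C → A → D → G → E: 2+9+5+9+7 = 32
The minimum is 22 via B → D → G → E.
So from B the first move is to D.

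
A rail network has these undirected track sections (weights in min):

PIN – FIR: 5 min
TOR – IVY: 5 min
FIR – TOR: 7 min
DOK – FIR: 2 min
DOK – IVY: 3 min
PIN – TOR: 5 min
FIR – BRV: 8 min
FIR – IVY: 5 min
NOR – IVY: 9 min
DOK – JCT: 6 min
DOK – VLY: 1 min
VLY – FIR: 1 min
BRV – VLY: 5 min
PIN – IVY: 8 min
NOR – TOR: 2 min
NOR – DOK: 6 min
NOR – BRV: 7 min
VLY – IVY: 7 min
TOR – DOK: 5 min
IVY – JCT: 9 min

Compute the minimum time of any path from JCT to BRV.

12 min

Candidate routes:
JCT–DOK–VLY–FIR–BRV: 6+1+1+8 = 16
JCT–DOK–FIR–VLY–BRV: 6+2+1+5 = 14
JCT–DOK–VLY–BRV: 6+1+5 = 12
Cheapest is JCT–DOK–VLY–BRV at 12 min.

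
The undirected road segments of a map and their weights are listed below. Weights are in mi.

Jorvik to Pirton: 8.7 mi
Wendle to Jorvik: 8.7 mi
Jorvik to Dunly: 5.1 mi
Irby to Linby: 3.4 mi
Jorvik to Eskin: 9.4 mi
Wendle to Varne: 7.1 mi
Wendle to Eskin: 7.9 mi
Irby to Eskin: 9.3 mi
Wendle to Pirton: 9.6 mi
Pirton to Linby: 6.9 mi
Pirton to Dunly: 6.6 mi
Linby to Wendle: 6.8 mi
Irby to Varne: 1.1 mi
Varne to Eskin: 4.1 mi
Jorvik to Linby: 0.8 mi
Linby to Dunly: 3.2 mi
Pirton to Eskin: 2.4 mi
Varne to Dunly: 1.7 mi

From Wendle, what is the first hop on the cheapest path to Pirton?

Enumerating some paths:
Wendle–Pirton: 9.6 = 9.6
Wendle–Eskin–Pirton: 7.9+2.4 = 10.3
Cheapest is Wendle–Pirton at 9.6 mi.
So from Wendle the first move is to Pirton.

Pirton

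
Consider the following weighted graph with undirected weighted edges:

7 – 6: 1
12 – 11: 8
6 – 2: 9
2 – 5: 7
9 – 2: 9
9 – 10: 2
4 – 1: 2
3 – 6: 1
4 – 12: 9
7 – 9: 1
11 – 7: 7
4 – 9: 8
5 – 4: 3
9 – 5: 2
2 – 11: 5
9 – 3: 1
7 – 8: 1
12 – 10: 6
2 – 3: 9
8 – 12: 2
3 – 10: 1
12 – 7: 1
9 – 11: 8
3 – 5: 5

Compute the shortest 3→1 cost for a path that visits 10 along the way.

Shortest 3→10: 3–10 = 1
Best 10 to 1: 10–9–5–4–1 costing 9
Total via 10: 1 + 9 = 10.

10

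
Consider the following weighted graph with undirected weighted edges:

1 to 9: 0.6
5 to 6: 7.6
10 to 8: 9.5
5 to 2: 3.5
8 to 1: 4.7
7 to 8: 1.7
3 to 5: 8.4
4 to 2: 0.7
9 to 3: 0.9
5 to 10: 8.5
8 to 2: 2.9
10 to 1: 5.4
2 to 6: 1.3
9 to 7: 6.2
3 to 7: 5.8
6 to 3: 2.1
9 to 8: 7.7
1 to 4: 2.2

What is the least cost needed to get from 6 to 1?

3.6

Candidate routes:
6 → 2 → 4 → 1: 1.3+0.7+2.2 = 4.2
6 → 2 → 8 → 1: 1.3+2.9+4.7 = 8.9
6 → 3 → 9 → 1: 2.1+0.9+0.6 = 3.6
Cheapest is 6 → 3 → 9 → 1 at 3.6.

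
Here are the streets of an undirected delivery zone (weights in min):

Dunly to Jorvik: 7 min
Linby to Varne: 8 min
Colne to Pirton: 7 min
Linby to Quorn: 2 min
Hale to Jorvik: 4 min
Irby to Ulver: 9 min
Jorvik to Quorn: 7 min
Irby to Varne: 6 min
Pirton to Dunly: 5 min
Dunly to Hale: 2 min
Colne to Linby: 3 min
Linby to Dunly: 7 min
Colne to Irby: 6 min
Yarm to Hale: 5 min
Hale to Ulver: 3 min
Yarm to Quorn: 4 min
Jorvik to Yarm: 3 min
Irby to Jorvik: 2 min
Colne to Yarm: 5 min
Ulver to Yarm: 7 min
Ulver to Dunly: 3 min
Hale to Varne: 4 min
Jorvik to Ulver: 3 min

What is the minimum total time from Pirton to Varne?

11 min

Enumerating some paths:
Pirton - Dunly - Ulver - Hale - Varne: 5+3+3+4 = 15
Pirton - Colne - Linby - Varne: 7+3+8 = 18
Pirton - Dunly - Hale - Varne: 5+2+4 = 11
The minimum is 11 min via Pirton - Dunly - Hale - Varne.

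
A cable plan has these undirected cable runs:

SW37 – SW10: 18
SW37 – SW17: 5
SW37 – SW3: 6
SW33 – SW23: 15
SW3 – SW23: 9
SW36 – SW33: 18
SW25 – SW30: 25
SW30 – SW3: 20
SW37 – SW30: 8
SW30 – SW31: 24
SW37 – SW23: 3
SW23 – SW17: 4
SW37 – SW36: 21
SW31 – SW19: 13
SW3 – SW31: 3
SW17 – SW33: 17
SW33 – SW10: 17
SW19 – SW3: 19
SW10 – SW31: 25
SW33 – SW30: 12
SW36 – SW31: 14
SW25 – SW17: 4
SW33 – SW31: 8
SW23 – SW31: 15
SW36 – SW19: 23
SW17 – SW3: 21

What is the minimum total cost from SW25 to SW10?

Settle nodes by increasing distance from SW25:
SW25: 0
SW17: 4  (via SW25)
SW23: 8  (via SW17)
SW37: 9  (via SW17)
SW3: 15  (via SW37)
SW30: 17  (via SW37)
SW31: 18  (via SW3)
SW33: 21  (via SW17)
SW10: 27  (via SW37)
Shortest route: SW25–SW17–SW37–SW10 = 27.

27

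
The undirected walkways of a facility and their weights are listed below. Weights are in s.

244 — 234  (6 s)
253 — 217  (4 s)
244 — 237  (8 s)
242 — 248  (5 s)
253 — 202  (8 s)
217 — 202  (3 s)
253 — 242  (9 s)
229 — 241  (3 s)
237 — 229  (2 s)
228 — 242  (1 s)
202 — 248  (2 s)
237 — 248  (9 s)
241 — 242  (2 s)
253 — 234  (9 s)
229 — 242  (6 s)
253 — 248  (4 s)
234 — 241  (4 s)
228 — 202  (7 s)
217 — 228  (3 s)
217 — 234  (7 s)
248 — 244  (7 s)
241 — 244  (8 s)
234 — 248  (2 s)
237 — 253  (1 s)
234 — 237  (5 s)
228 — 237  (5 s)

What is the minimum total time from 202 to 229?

Shortest distances from 202:
202: 0
248: 2  (via 202)
217: 3  (via 202)
234: 4  (via 248)
253: 6  (via 248)
228: 6  (via 217)
242: 7  (via 248)
237: 7  (via 253)
241: 8  (via 234)
229: 9  (via 237)
Shortest route: 202 → 248 → 253 → 237 → 229 = 9 s.

9 s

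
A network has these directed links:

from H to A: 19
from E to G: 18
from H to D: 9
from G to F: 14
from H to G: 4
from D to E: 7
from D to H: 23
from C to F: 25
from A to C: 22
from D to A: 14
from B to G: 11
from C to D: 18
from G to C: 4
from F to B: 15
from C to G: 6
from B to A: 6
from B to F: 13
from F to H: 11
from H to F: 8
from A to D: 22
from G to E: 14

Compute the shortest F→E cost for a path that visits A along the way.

50

Shortest F→A: F → B → A = 21
Best A to E: A → D → E costing 29
Total via A: 21 + 29 = 50.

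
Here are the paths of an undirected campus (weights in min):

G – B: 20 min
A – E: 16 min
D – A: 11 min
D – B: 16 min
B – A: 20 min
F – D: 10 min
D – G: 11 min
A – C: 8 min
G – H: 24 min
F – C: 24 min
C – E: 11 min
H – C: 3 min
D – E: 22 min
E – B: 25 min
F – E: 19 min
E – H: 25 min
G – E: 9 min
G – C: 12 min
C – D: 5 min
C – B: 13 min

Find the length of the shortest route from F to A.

21 min

Settle nodes by increasing distance from F:
F: 0
D: 10  (via F)
C: 15  (via D)
H: 18  (via C)
E: 19  (via F)
A: 21  (via D)
Shortest route: F → D → A = 21 min.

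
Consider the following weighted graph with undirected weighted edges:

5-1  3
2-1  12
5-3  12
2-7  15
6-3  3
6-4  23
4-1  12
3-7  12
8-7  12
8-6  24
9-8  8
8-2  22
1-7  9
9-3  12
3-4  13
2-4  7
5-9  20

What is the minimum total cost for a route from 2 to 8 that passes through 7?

Shortest 2→7: 2 → 7 = 15
Shortest 7→8: 7 → 8 = 12
Total via 7: 15 + 12 = 27.

27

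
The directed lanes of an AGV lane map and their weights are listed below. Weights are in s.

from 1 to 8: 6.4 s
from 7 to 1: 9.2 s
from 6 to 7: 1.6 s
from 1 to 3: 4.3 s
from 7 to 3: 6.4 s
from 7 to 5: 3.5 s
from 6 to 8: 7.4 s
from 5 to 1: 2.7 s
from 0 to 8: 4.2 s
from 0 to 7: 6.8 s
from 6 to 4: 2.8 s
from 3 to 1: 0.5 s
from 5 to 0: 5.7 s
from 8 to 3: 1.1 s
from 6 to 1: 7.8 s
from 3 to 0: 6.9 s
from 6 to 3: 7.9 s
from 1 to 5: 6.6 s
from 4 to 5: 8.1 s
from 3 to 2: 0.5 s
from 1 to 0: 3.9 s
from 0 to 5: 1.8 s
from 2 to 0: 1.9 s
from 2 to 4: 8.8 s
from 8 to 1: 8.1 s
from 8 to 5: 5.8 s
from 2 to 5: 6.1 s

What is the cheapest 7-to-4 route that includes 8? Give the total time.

Best 7 to 8: 7 → 5 → 1 → 8 costing 12.6
Best 8 to 4: 8 → 3 → 2 → 4 costing 10.4
Total via 8: 12.6 + 10.4 = 23 s.

23 s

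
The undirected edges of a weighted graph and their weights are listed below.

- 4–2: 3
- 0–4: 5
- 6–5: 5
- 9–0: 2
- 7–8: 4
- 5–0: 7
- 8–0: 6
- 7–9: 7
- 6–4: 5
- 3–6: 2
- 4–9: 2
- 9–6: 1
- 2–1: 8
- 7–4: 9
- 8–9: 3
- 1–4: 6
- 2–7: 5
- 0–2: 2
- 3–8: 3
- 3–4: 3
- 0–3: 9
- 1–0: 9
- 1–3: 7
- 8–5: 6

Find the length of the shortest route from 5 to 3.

Compare a few routes:
5 → 8 → 3: 6+3 = 9
5 → 6 → 3: 5+2 = 7
The minimum is 7 via 5 → 6 → 3.

7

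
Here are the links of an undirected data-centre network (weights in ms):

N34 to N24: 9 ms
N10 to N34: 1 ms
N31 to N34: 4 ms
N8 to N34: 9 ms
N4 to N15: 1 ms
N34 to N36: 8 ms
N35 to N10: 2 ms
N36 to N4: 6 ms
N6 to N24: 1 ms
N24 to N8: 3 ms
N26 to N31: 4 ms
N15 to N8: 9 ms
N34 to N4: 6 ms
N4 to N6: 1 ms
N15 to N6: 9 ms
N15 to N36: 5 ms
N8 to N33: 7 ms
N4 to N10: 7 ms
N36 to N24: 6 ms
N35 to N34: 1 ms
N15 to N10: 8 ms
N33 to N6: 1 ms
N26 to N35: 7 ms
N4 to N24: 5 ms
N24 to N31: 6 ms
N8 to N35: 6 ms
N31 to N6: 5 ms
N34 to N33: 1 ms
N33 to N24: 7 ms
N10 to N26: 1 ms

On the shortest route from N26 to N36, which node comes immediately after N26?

Compare a few routes:
N26–N10–N34–N36: 1+1+8 = 10
N26–N10–N34–N33–N6–N4–N36: 1+1+1+1+1+6 = 11
N26–N10–N34–N33–N6–N24–N36: 1+1+1+1+1+6 = 11
N26–N10–N34–N33–N6–N4–N15–N36: 1+1+1+1+1+1+5 = 11
The minimum is 10 ms via N26–N10–N34–N36.
So from N26 the first move is to N10.

N10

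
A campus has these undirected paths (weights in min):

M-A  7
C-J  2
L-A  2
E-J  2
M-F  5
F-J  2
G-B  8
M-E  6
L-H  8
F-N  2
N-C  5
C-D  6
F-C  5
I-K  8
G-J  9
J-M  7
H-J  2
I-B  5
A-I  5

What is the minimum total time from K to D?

Settle nodes by increasing distance from K:
K: 0
I: 8  (via K)
A: 13  (via I)
B: 13  (via I)
L: 15  (via A)
M: 20  (via A)
G: 21  (via B)
H: 23  (via L)
F: 25  (via M)
J: 25  (via H)
E: 26  (via M)
C: 27  (via J)
N: 27  (via F)
D: 33  (via C)
Shortest route: K–I–A–L–H–J–C–D = 33 min.

33 min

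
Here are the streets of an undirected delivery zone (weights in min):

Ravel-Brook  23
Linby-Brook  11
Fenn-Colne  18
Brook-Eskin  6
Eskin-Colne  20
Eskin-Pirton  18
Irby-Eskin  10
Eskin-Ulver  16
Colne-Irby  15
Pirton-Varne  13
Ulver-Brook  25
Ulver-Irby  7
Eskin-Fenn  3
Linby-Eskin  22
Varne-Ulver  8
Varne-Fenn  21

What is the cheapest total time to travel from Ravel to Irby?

39 min

Compare a few routes:
Ravel–Brook–Eskin–Ulver–Irby: 23+6+16+7 = 52
Ravel–Brook–Ulver–Irby: 23+25+7 = 55
Ravel–Brook–Eskin–Irby: 23+6+10 = 39
The minimum is 39 min via Ravel–Brook–Eskin–Irby.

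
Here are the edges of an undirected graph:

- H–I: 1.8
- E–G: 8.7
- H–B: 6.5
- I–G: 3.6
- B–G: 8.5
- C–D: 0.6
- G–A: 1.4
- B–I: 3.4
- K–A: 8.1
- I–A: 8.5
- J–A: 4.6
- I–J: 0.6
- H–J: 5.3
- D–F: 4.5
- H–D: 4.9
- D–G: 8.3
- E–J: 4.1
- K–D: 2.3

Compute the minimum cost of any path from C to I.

7.3

Settle nodes by increasing distance from C:
C: 0
D: 0.6  (via C)
K: 2.9  (via D)
F: 5.1  (via D)
H: 5.5  (via D)
I: 7.3  (via H)
Shortest route: C–D–H–I = 7.3.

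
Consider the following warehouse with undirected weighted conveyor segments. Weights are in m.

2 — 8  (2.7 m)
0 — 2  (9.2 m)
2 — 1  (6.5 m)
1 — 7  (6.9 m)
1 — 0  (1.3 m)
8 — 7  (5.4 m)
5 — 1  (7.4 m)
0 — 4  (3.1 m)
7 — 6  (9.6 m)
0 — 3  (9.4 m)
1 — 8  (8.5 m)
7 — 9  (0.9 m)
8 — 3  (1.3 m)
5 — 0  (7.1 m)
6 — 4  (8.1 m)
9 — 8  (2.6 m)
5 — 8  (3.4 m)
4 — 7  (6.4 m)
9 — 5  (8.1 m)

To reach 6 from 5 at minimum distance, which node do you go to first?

8

Enumerating some paths:
5 - 8 - 9 - 7 - 6: 3.4+2.6+0.9+9.6 = 16.5
5 - 0 - 4 - 6: 7.1+3.1+8.1 = 18.3
The minimum is 16.5 m via 5 - 8 - 9 - 7 - 6.
So from 5 the first move is to 8.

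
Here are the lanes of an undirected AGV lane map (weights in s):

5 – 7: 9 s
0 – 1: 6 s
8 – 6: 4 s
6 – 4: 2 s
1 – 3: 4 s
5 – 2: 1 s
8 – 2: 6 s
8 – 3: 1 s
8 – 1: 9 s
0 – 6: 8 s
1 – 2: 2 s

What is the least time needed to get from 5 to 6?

11 s

Enumerating some paths:
5–2–1–3–8–6: 1+2+4+1+4 = 12
5–2–8–6: 1+6+4 = 11
The minimum is 11 s via 5–2–8–6.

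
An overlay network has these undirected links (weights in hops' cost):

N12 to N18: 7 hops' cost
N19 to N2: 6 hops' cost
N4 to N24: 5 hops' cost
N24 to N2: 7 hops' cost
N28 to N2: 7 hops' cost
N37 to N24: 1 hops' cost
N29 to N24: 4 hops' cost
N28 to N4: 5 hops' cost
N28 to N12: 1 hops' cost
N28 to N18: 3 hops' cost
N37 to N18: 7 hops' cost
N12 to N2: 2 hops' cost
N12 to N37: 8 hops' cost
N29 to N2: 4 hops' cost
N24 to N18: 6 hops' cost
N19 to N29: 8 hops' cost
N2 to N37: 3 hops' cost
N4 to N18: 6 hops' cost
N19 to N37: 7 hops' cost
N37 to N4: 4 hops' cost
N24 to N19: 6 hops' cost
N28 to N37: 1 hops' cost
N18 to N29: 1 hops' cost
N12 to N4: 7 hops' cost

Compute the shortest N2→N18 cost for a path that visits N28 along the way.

6 hops' cost

Shortest N2→N28: N2–N12–N28 = 3
Shortest N28→N18: N28–N18 = 3
Total via N28: 3 + 3 = 6 hops' cost.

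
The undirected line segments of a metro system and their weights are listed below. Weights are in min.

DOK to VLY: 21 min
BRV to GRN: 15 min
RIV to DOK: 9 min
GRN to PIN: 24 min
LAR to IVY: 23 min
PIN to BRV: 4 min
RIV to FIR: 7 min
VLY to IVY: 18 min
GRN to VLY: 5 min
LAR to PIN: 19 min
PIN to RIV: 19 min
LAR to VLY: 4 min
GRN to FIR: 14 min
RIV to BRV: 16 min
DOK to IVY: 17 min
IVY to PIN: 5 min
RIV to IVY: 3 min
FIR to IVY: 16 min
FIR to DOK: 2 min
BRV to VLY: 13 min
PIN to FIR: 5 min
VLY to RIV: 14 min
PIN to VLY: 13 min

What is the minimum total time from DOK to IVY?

Enumerating some paths:
DOK–FIR–IVY: 2+16 = 18
DOK–FIR–PIN–IVY: 2+5+5 = 12
DOK–IVY: 17 = 17
DOK–RIV–FIR–PIN–IVY: 9+7+5+5 = 26
Cheapest is DOK–FIR–PIN–IVY at 12 min.

12 min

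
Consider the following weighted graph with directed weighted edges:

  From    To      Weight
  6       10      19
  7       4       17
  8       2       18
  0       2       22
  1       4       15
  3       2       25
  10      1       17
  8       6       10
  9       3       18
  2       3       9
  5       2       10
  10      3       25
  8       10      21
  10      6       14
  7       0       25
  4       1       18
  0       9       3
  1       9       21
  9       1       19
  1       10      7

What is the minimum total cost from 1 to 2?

57

Running Dijkstra from 1:
1: 0
10: 7  (via 1)
4: 15  (via 1)
6: 21  (via 10)
9: 21  (via 1)
3: 32  (via 10)
2: 57  (via 3)
Shortest route: 1–10–3–2 = 57.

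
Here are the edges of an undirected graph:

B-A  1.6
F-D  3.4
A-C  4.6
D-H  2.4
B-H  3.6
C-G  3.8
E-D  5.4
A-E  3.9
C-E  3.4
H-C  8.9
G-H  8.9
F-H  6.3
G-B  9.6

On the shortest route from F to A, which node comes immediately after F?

D

Compare a few routes:
F–H–B–A: 6.3+3.6+1.6 = 11.5
F–D–H–B–A: 3.4+2.4+3.6+1.6 = 11
Cheapest is F–D–H–B–A at 11.
So from F the first move is to D.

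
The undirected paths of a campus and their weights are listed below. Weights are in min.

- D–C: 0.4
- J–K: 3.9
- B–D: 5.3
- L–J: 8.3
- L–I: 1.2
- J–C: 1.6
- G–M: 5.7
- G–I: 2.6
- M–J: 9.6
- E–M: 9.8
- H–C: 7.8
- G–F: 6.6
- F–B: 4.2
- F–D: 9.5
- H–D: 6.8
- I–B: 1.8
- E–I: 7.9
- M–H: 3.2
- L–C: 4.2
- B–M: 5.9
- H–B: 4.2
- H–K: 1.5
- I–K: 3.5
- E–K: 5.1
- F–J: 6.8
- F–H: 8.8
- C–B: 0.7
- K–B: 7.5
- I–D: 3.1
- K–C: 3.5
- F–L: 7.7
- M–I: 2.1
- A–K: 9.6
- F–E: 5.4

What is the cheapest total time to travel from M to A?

Enumerating some paths:
M–H–K–A: 3.2+1.5+9.6 = 14.3
M–I–K–A: 2.1+3.5+9.6 = 15.2
The minimum is 14.3 min via M–H–K–A.

14.3 min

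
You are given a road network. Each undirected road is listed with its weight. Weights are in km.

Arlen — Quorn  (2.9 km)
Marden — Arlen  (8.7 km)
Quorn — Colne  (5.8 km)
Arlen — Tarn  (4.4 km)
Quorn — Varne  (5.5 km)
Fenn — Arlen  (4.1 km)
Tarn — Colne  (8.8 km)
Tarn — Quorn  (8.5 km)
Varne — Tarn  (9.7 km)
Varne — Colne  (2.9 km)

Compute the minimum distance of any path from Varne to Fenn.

12.5 km

Running Dijkstra from Varne:
Varne: 0
Colne: 2.9  (via Varne)
Quorn: 5.5  (via Varne)
Arlen: 8.4  (via Quorn)
Tarn: 9.7  (via Varne)
Fenn: 12.5  (via Arlen)
Shortest route: Varne → Quorn → Arlen → Fenn = 12.5 km.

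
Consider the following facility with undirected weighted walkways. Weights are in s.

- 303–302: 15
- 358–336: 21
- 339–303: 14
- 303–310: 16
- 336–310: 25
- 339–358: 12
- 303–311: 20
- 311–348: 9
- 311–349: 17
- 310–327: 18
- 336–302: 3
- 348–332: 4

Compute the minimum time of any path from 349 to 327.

Compare a few routes:
349 → 311 → 303 → 302 → 336 → 310 → 327: 17+20+15+3+25+18 = 98
349 → 311 → 303 → 310 → 327: 17+20+16+18 = 71
The minimum is 71 s via 349 → 311 → 303 → 310 → 327.

71 s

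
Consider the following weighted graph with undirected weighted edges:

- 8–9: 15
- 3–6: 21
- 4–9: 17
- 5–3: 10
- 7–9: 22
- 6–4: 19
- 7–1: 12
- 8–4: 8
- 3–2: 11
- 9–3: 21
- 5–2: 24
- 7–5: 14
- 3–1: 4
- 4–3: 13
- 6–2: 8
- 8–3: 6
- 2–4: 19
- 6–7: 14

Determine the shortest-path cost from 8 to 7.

Enumerating some paths:
8 → 3 → 1 → 7: 6+4+12 = 22
8 → 9 → 7: 15+22 = 37
8 → 4 → 3 → 1 → 7: 8+13+4+12 = 37
8 → 3 → 5 → 7: 6+10+14 = 30
Cheapest is 8 → 3 → 1 → 7 at 22.

22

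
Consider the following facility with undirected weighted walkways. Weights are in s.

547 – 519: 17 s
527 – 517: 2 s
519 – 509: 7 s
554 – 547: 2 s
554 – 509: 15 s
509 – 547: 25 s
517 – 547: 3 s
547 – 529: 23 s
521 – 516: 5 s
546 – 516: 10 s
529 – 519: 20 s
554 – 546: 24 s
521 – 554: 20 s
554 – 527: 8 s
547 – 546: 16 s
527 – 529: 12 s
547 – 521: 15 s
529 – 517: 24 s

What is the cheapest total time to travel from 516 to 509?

Settle nodes by increasing distance from 516:
516: 0
521: 5  (via 516)
546: 10  (via 516)
547: 20  (via 521)
554: 22  (via 547)
517: 23  (via 547)
527: 25  (via 517)
529: 37  (via 527)
519: 37  (via 547)
509: 37  (via 554)
Shortest route: 516–521–547–554–509 = 37 s.

37 s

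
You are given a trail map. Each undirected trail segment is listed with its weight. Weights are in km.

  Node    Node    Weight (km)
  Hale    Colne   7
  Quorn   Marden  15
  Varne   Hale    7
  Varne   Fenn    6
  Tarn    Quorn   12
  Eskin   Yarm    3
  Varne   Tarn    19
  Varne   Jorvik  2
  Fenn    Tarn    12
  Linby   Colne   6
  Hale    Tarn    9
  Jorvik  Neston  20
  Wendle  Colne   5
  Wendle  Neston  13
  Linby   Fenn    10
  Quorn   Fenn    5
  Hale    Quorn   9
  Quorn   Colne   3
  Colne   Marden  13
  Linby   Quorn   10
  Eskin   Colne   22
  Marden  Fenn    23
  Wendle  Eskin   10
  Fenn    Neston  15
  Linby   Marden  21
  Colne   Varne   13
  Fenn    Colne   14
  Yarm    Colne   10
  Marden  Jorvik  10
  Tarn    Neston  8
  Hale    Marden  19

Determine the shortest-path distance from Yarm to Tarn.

25 km

Enumerating some paths:
Yarm → Colne → Quorn → Tarn: 10+3+12 = 25
Yarm → Colne → Hale → Tarn: 10+7+9 = 26
The minimum is 25 km via Yarm → Colne → Quorn → Tarn.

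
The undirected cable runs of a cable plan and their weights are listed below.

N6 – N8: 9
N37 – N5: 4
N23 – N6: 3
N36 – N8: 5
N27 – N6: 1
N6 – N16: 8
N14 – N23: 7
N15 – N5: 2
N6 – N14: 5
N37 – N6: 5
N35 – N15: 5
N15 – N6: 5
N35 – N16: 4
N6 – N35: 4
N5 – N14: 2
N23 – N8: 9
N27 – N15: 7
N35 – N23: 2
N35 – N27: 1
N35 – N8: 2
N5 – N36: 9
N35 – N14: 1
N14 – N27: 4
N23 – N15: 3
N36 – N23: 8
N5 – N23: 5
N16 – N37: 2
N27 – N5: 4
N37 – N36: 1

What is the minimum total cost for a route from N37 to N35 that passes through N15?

Best N37 to N15: N37 → N5 → N15 costing 6
Shortest N15→N35: N15 → N35 = 5
Total via N15: 6 + 5 = 11.

11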